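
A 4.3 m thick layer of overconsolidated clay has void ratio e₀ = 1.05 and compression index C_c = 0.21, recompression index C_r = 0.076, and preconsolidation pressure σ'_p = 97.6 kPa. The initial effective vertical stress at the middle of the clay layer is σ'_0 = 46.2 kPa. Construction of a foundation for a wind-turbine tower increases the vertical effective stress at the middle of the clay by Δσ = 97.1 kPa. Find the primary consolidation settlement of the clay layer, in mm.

Final effective stress: σ'_f = 46.2 + 97.1 = 143.3 kPa.
σ'_f = 143.3 > σ'_p = 97.6 kPa, so the stress path crosses the preconsolidation pressure — recompression up to σ'_p, then virgin compression beyond:
S_c = H/(1+e₀)·[C_r·log₁₀(σ'_p/σ'_0) + C_c·log₁₀(σ'_f/σ'_p)]
    = 4.3/2.05 × [0.076×log₁₀(97.6/46.2) + 0.21×log₁₀(143.3/97.6)]
    = 2.0976 × [0.024685 + 0.035027] = 0.1253 m

S_c ≈ 125 mm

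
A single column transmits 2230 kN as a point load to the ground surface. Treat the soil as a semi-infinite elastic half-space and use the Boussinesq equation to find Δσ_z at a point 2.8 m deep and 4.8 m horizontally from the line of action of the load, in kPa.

Boussinesq vertical stress below a point load on an elastic half-space:
Δσ_z = 3P/(2πz²) · [1 + (r/z)²]^(−5/2)
r/z = 4.8/2.8 = 1.7143; [1+(r/z)²]^(−5/2) = 0.032479.
Δσ_z = 3×2230/(2π×2.8²) × 0.032479 = 135.81 × 0.032479 = 4.411 kPa

Δσ_z ≈ 4.41 kPa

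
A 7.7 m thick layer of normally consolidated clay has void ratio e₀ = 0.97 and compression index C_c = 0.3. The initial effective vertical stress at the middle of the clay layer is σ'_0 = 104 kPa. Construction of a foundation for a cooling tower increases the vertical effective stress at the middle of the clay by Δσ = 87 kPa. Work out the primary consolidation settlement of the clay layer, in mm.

S_c ≈ 310 mm

Final effective stress: σ'_f = σ'_0 + Δσ = 104 + 87 = 191 kPa.
Normally consolidated clay, so the full stress increment lies on the virgin compression line:
S_c = C_c·H/(1+e₀)·log₁₀(σ'_f/σ'_0) = 0.3×7.7/(1+0.97)×log₁₀(191/104)
    = 1.1726 × 0.264 = 0.3096 m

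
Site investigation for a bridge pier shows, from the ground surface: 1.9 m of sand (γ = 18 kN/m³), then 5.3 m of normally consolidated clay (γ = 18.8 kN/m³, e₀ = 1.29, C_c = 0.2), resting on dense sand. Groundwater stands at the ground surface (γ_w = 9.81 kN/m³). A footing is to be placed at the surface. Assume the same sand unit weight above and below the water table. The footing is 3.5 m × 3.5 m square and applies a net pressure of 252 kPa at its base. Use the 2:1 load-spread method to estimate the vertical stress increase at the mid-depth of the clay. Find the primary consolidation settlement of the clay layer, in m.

S_c ≈ 0.159 m

Mid-depth of clay below the ground surface: z = 1.9 + 5.3/2 = 4.55 m.
Total vertical stress at mid-clay: σ_v = 18×1.9 + 18.8×2.65 = 84.02 kPa.
Pore pressure: u = 9.81×(4.55 − 0) = 44.636 kPa.
Initial effective stress: σ'_0 = σ_v − u = 84.02 − 44.636 = 39.384 kPa.
Stress increase at mid-clay by the 2:1 spreading method:
Δσ = qBL/((B+z)(L+z)) = 252×3.5×3.5/((3.5+4.55)(3.5+4.55)) = 47.637 kPa
Final effective stress: σ'_f = σ'_0 + Δσ = 39.384 + 47.637 = 87.021 kPa.
Normally consolidated clay, so the full stress increment lies on the virgin compression line:
S_c = C_c·H/(1+e₀)·log₁₀(σ'_f/σ'_0) = 0.2×5.3/(1+1.29)×log₁₀(87.021/39.384)
    = 0.46288 × 0.3443 = 0.1594 m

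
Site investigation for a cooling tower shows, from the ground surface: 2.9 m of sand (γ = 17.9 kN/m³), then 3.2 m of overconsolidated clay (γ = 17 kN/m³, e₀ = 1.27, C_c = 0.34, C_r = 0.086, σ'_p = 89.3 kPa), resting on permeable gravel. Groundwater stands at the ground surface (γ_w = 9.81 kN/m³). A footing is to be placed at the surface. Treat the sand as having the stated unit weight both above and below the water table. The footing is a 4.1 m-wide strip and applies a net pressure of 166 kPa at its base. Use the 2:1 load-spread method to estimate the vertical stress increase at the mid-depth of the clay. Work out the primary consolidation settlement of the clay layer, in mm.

S_c ≈ 100 mm

Mid-depth of clay below the ground surface: z = 2.9 + 3.2/2 = 4.5 m.
Total vertical stress at mid-clay: σ_v = 17.9×2.9 + 17×1.6 = 79.11 kPa.
Pore pressure: u = 9.81×(4.5 − 0) = 44.145 kPa.
Initial effective stress: σ'_0 = σ_v − u = 79.11 − 44.145 = 34.965 kPa.
Stress increase at mid-clay by the 2:1 spreading method:
Δσ = qB/(B+z) = 166×4.1/(4.1+4.5) = 79.14 kPa
Final effective stress: σ'_f = 34.965 + 79.14 = 114.11 kPa.
σ'_f = 114.11 > σ'_p = 89.3 kPa, so the stress path crosses the preconsolidation pressure — recompression up to σ'_p, then virgin compression beyond:
S_c = H/(1+e₀)·[C_r·log₁₀(σ'_p/σ'_0) + C_c·log₁₀(σ'_f/σ'_p)]
    = 3.2/2.27 × [0.086×log₁₀(89.3/34.965) + 0.34×log₁₀(114.11/89.3)]
    = 1.4097 × [0.035021 + 0.036201] = 0.1004 m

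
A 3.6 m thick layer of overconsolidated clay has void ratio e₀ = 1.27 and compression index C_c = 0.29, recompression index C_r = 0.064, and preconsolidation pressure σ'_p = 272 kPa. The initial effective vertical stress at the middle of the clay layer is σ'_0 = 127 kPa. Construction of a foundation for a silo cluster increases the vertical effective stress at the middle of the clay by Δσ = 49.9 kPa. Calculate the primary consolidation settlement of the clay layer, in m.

S_c ≈ 0.0146 m

Final effective stress: σ'_f = 127 + 49.9 = 176.9 kPa.
σ'_f = 176.9 ≤ σ'_p = 272 kPa, so the clay remains overconsolidated and only the recompression index applies:
S_c = C_r·H/(1+e₀)·log₁₀(σ'_f/σ'_0) = 0.064×3.6/2.27×log₁₀(176.9/127)
    = 0.1015 × 0.14392 = 0.01461 m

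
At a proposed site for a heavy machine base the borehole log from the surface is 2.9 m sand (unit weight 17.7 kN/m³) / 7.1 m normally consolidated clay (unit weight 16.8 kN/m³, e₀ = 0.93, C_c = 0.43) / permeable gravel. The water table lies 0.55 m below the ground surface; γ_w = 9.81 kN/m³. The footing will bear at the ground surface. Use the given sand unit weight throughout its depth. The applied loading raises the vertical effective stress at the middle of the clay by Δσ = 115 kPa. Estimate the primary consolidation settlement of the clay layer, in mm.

S_c ≈ 792 mm

Mid-depth of clay below the ground surface: z = 2.9 + 7.1/2 = 6.45 m.
Total vertical stress at mid-clay: σ_v = 17.7×2.9 + 16.8×3.55 = 110.97 kPa.
Pore pressure: u = 9.81×(6.45 − 0.55) = 57.879 kPa.
Initial effective stress: σ'_0 = σ_v − u = 110.97 − 57.879 = 53.091 kPa.
Final effective stress: σ'_f = σ'_0 + Δσ = 53.091 + 115 = 168.09 kPa.
Normally consolidated clay, so the full stress increment lies on the virgin compression line:
S_c = C_c·H/(1+e₀)·log₁₀(σ'_f/σ'_0) = 0.43×7.1/(1+0.93)×log₁₀(168.09/53.091)
    = 1.5819 × 0.50052 = 0.7918 m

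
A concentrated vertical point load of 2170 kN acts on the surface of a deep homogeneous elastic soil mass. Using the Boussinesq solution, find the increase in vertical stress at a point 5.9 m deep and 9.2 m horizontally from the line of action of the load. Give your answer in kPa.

Δσ_z ≈ 1.36 kPa

Boussinesq vertical stress below a point load on an elastic half-space:
Δσ_z = 3P/(2πz²) · [1 + (r/z)²]^(−5/2)
r/z = 9.2/5.9 = 1.5593; [1+(r/z)²]^(−5/2) = 0.045845.
Δσ_z = 3×2170/(2π×5.9²) × 0.045845 = 29.764 × 0.045845 = 1.365 kPa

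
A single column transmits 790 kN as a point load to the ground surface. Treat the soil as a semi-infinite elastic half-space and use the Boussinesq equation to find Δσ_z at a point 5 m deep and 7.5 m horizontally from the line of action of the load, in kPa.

Δσ_z ≈ 0.792 kPa

Boussinesq vertical stress below a point load on an elastic half-space:
Δσ_z = 3P/(2πz²) · [1 + (r/z)²]^(−5/2)
r/z = 7.5/5 = 1.5; [1+(r/z)²]^(−5/2) = 0.052516.
Δσ_z = 3×790/(2π×5²) × 0.052516 = 15.088 × 0.052516 = 0.7924 kPa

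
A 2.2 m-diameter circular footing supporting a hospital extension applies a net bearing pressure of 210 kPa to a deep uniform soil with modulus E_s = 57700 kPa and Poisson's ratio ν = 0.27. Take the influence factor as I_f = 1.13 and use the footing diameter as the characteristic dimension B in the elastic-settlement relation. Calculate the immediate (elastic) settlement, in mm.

Immediate (elastic) settlement: S_e = q·B·(1−ν²)/E_s · I_f.
S_e = 210 × 2.2 × (1 − 0.27²) / 57700 × 1.13
    = 210 × 2.2 × 0.9271 / 57700 × 1.13
    = 0.008388 m = 8.388 mm

S_e ≈ 8.39 mm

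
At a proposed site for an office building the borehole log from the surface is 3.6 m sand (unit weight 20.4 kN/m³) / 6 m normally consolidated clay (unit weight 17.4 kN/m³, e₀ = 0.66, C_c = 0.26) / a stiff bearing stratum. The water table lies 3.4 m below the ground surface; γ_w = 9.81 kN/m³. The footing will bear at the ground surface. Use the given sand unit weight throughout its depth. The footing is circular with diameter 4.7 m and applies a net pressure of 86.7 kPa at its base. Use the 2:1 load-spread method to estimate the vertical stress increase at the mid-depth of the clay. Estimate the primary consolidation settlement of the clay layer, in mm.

Mid-depth of clay below the ground surface: z = 3.6 + 6/2 = 6.6 m.
Total vertical stress at mid-clay: σ_v = 20.4×3.6 + 17.4×3 = 125.64 kPa.
Pore pressure: u = 9.81×(6.6 − 3.4) = 31.392 kPa.
Initial effective stress: σ'_0 = σ_v − u = 125.64 − 31.392 = 94.248 kPa.
Stress increase at mid-clay by the 2:1 spreading method:
Δσ ≈ qD²/(D+z)² = 86.7×4.7²/(4.7+6.6)² = 14.999 kPa
Final effective stress: σ'_f = σ'_0 + Δσ = 94.248 + 14.999 = 109.25 kPa.
Normally consolidated clay, so the full stress increment lies on the virgin compression line:
S_c = C_c·H/(1+e₀)·log₁₀(σ'_f/σ'_0) = 0.26×6/(1+0.66)×log₁₀(109.25/94.248)
    = 0.93976 × 0.064149 = 0.06028 m

S_c ≈ 60.3 mm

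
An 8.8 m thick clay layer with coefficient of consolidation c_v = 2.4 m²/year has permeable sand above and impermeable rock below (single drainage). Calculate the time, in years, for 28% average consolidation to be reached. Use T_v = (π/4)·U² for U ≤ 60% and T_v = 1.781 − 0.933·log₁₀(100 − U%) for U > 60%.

Drainage path length: H_d = H = 8.8 m (single drainage).
U ≤ 60%: T_v = (π/4)·U² = (π/4)×0.28² = 0.061575.
t = T_v·H_d²/c_v = 0.061575×8.8²/2.4 = 1.987 years.

t ≈ 1.99 years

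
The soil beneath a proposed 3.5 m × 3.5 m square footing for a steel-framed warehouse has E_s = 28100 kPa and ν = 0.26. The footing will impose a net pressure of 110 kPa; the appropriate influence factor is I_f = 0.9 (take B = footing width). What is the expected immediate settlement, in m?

S_e ≈ 0.0115 m

Immediate (elastic) settlement: S_e = q·B·(1−ν²)/E_s · I_f.
S_e = 110 × 3.5 × (1 − 0.26²) / 28100 × 0.9
    = 110 × 3.5 × 0.9324 / 28100 × 0.9
    = 0.0115 m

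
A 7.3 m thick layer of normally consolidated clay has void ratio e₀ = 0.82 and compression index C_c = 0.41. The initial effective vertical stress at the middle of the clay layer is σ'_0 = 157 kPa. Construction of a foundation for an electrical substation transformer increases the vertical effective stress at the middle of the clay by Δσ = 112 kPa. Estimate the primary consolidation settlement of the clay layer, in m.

Final effective stress: σ'_f = σ'_0 + Δσ = 157 + 112 = 269 kPa.
Normally consolidated clay, so the full stress increment lies on the virgin compression line:
S_c = C_c·H/(1+e₀)·log₁₀(σ'_f/σ'_0) = 0.41×7.3/(1+0.82)×log₁₀(269/157)
    = 1.6445 × 0.23385 = 0.3846 m

S_c ≈ 0.385 m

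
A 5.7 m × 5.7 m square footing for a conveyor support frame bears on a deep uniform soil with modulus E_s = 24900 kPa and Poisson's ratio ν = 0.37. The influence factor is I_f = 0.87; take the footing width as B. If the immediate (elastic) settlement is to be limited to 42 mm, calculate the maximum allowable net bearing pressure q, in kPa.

S_e = q·B·(1−ν²)/E_s · I_f  ⇒  q = S_e·E_s / (B·(1−ν²)·I_f).
q = 0.042 × 24900 / (5.7 × 0.8631 × 0.87) = 244.3 kPa

q ≈ 244 kPa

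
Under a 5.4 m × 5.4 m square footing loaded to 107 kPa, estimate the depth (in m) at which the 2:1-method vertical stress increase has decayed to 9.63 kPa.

z ≈ 12.6 m

2:1 spreading — at depth z the loaded area has grown by z in each plan dimension:
qB²/(B+z)² = Δσ_z ⇒ z = B(√(q/Δσ_z) − 1) = 5.4×(√(107/9.63) − 1) = 12.6 m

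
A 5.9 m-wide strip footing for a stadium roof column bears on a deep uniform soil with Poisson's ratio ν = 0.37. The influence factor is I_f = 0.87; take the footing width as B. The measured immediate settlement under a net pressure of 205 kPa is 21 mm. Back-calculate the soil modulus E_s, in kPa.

S_e = q·B·(1−ν²)/E_s · I_f  ⇒  E_s = q·B·(1−ν²)·I_f / S_e.
E_s = 205 × 5.9 × 0.8631 × 0.87 / 0.021 = 43250 kPa

E_s ≈ 43200 kPa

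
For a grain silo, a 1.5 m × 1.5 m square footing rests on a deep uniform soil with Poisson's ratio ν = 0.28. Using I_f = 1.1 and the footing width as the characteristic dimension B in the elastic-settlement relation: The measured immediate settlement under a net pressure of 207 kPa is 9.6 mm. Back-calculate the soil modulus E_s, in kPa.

S_e = q·B·(1−ν²)/E_s · I_f  ⇒  E_s = q·B·(1−ν²)·I_f / S_e.
E_s = 207 × 1.5 × 0.9216 × 1.1 / 0.0096 = 32790 kPa

E_s ≈ 32800 kPa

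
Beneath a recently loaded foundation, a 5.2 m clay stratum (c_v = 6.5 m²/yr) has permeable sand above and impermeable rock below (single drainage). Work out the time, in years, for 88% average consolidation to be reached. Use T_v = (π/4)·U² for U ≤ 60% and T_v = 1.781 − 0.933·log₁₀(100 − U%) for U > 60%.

t ≈ 3.22 years

Drainage path length: H_d = H = 5.2 m (single drainage).
U > 60%: T_v = 1.781 − 0.933·log₁₀(100 − 88) = 0.77412.
t = T_v·H_d²/c_v = 0.77412×5.2²/6.5 = 3.22 years.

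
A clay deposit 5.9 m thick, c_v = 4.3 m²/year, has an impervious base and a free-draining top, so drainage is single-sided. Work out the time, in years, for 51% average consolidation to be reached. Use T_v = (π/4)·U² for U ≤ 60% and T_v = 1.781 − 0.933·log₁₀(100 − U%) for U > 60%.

Drainage path length: H_d = H = 5.9 m (single drainage).
U ≤ 60%: T_v = (π/4)·U² = (π/4)×0.51² = 0.20428.
t = T_v·H_d²/c_v = 0.20428×5.9²/4.3 = 1.654 years.

t ≈ 1.65 years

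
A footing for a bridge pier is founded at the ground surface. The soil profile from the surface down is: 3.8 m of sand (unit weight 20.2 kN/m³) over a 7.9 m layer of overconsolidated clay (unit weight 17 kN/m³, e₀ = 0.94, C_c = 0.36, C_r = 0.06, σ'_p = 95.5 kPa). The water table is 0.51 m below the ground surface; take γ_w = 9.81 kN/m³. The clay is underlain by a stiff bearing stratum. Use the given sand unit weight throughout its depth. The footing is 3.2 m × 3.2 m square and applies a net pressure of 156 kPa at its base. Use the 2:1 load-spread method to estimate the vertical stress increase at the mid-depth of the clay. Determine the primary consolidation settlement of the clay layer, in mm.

S_c ≈ 17.8 mm

Mid-depth of clay below the ground surface: z = 3.8 + 7.9/2 = 7.75 m.
Total vertical stress at mid-clay: σ_v = 20.2×3.8 + 17×3.95 = 143.91 kPa.
Pore pressure: u = 9.81×(7.75 − 0.51) = 71.024 kPa.
Initial effective stress: σ'_0 = σ_v − u = 143.91 − 71.024 = 72.886 kPa.
Stress increase at mid-clay by the 2:1 spreading method:
Δσ = qBL/((B+z)(L+z)) = 156×3.2×3.2/((3.2+7.75)(3.2+7.75)) = 13.323 kPa
Final effective stress: σ'_f = 72.886 + 13.323 = 86.209 kPa.
σ'_f = 86.209 ≤ σ'_p = 95.5 kPa, so the clay remains overconsolidated and only the recompression index applies:
S_c = C_r·H/(1+e₀)·log₁₀(σ'_f/σ'_0) = 0.06×7.9/1.94×log₁₀(86.209/72.886)
    = 0.24433 × 0.072908 = 0.01781 m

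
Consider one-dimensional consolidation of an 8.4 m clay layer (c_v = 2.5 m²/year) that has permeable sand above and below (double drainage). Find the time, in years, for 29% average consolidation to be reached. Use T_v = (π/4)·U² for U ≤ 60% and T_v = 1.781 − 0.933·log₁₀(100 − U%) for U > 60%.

Drainage path length: H_d = H/2 = 4.2 m (double drainage).
U ≤ 60%: T_v = (π/4)·U² = (π/4)×0.29² = 0.066052.
t = T_v·H_d²/c_v = 0.066052×4.2²/2.5 = 0.4661 years.

t ≈ 0.466 years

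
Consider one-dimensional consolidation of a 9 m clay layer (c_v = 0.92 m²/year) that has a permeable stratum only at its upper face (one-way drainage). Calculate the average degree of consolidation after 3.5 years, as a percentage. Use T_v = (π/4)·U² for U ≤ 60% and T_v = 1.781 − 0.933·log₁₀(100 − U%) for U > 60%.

Drainage path length: H_d = H = 9 m (single drainage).
T_v = c_v·t/H_d² = 0.92×3.5/9² = 0.039753.
T_v = 0.039753 corresponds to the U ≤ 60% branch:
U = √(4T_v/π) = 0.225

U ≈ 22.5 %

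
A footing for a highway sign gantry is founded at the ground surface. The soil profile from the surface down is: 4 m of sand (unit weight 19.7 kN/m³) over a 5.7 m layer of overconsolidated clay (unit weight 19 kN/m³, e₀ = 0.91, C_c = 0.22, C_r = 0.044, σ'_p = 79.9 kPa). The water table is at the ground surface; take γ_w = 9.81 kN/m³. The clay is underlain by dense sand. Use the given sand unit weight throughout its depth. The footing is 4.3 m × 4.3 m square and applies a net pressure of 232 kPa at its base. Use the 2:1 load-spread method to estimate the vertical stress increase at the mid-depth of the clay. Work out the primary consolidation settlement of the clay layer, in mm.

Mid-depth of clay below the ground surface: z = 4 + 5.7/2 = 6.85 m.
Total vertical stress at mid-clay: σ_v = 19.7×4 + 19×2.85 = 132.95 kPa.
Pore pressure: u = 9.81×(6.85 − 0) = 67.198 kPa.
Initial effective stress: σ'_0 = σ_v − u = 132.95 − 67.198 = 65.752 kPa.
Stress increase at mid-clay by the 2:1 spreading method:
Δσ = qBL/((B+z)(L+z)) = 232×4.3×4.3/((4.3+6.85)(4.3+6.85)) = 34.504 kPa
Final effective stress: σ'_f = 65.752 + 34.504 = 100.26 kPa.
σ'_f = 100.26 > σ'_p = 79.9 kPa, so the stress path crosses the preconsolidation pressure — recompression up to σ'_p, then virgin compression beyond:
S_c = H/(1+e₀)·[C_r·log₁₀(σ'_p/σ'_0) + C_c·log₁₀(σ'_f/σ'_p)]
    = 5.7/1.91 × [0.044×log₁₀(79.9/65.752) + 0.22×log₁₀(100.26/79.9)]
    = 2.9843 × [0.0037241 + 0.021688] = 0.07584 m

S_c ≈ 75.8 mm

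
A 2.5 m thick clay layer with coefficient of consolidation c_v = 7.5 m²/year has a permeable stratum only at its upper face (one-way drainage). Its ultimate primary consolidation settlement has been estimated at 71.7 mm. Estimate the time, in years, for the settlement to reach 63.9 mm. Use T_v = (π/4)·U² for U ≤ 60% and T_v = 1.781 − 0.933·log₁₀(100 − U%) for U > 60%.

t ≈ 0.678 years

Drainage path length: H_d = H = 2.5 m (single drainage).
U = S(t)/S_ult = 63.9/71.7 = 0.8912.
U > 60%: T_v = 1.781 − 0.933·log₁₀(100 − 89.121) = 0.81388.
t = T_v·H_d²/c_v = 0.81388×2.5²/7.5 = 0.6782 years.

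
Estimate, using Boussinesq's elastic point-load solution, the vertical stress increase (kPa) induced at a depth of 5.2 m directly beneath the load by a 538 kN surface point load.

Δσ_z ≈ 9.5 kPa

Boussinesq vertical stress below a point load on an elastic half-space:
Δσ_z = 3P/(2πz²) · [1 + (r/z)²]^(−5/2)
r/z = 0/5.2 = 0; [1+(r/z)²]^(−5/2) = 1.
Δσ_z = 3×538/(2π×5.2²) × 1 = 9.4999 × 1 = 9.5 kPa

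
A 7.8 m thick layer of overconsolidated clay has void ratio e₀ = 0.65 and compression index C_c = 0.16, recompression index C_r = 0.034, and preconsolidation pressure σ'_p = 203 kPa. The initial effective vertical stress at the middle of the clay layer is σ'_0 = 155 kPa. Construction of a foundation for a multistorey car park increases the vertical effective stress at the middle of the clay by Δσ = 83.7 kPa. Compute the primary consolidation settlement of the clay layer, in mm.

S_c ≈ 72 mm

Final effective stress: σ'_f = 155 + 83.7 = 238.7 kPa.
σ'_f = 238.7 > σ'_p = 203 kPa, so the stress path crosses the preconsolidation pressure — recompression up to σ'_p, then virgin compression beyond:
S_c = H/(1+e₀)·[C_r·log₁₀(σ'_p/σ'_0) + C_c·log₁₀(σ'_f/σ'_p)]
    = 7.8/1.65 × [0.034×log₁₀(203/155) + 0.16×log₁₀(238.7/203)]
    = 4.7273 × [0.0039836 + 0.011257] = 0.07205 m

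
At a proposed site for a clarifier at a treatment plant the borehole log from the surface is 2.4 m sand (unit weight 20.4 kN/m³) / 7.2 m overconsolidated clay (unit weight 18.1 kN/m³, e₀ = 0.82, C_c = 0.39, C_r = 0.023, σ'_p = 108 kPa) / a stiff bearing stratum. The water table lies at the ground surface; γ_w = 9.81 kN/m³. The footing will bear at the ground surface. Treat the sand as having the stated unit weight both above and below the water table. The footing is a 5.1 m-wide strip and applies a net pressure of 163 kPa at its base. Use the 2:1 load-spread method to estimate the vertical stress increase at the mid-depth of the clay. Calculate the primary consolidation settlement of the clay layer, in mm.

S_c ≈ 151 mm

Mid-depth of clay below the ground surface: z = 2.4 + 7.2/2 = 6 m.
Total vertical stress at mid-clay: σ_v = 20.4×2.4 + 18.1×3.6 = 114.12 kPa.
Pore pressure: u = 9.81×(6 − 0) = 58.86 kPa.
Initial effective stress: σ'_0 = σ_v − u = 114.12 − 58.86 = 55.26 kPa.
Stress increase at mid-clay by the 2:1 spreading method:
Δσ = qB/(B+z) = 163×5.1/(5.1+6) = 74.892 kPa
Final effective stress: σ'_f = 55.26 + 74.892 = 130.15 kPa.
σ'_f = 130.15 > σ'_p = 108 kPa, so the stress path crosses the preconsolidation pressure — recompression up to σ'_p, then virgin compression beyond:
S_c = H/(1+e₀)·[C_r·log₁₀(σ'_p/σ'_0) + C_c·log₁₀(σ'_f/σ'_p)]
    = 7.2/1.82 × [0.023×log₁₀(108/55.26) + 0.39×log₁₀(130.15/108)]
    = 3.956 × [0.0066933 + 0.031598] = 0.1515 m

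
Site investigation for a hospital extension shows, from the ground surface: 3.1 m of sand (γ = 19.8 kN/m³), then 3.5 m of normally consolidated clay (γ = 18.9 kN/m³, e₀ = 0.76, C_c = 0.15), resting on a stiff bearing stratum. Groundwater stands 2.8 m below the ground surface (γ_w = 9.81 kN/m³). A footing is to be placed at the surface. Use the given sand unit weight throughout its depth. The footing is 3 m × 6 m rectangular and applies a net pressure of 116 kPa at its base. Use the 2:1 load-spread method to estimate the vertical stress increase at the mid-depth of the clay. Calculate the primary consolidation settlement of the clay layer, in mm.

S_c ≈ 36.9 mm

Mid-depth of clay below the ground surface: z = 3.1 + 3.5/2 = 4.85 m.
Total vertical stress at mid-clay: σ_v = 19.8×3.1 + 18.9×1.75 = 94.455 kPa.
Pore pressure: u = 9.81×(4.85 − 2.8) = 20.11 kPa.
Initial effective stress: σ'_0 = σ_v − u = 94.455 − 20.11 = 74.345 kPa.
Stress increase at mid-clay by the 2:1 spreading method:
Δσ = qBL/((B+z)(L+z)) = 116×3×6/((3+4.85)(6+4.85)) = 24.515 kPa
Final effective stress: σ'_f = σ'_0 + Δσ = 74.345 + 24.515 = 98.86 kPa.
Normally consolidated clay, so the full stress increment lies on the virgin compression line:
S_c = C_c·H/(1+e₀)·log₁₀(σ'_f/σ'_0) = 0.15×3.5/(1+0.76)×log₁₀(98.86/74.345)
    = 0.2983 × 0.12377 = 0.03692 m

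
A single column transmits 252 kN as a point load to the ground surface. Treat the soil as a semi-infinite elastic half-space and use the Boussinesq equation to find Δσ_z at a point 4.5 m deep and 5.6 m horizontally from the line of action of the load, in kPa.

Boussinesq vertical stress below a point load on an elastic half-space:
Δσ_z = 3P/(2πz²) · [1 + (r/z)²]^(−5/2)
r/z = 5.6/4.5 = 1.2444; [1+(r/z)²]^(−5/2) = 0.096433.
Δσ_z = 3×252/(2π×4.5²) × 0.096433 = 5.9418 × 0.096433 = 0.573 kPa

Δσ_z ≈ 0.573 kPa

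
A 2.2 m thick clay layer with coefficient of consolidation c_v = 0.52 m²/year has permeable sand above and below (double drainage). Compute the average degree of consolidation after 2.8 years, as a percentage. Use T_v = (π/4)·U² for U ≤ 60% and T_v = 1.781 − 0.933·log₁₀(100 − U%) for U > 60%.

U ≈ 95.8 %

Drainage path length: H_d = H/2 = 1.1 m (double drainage).
T_v = c_v·t/H_d² = 0.52×2.8/1.1² = 1.2033.
T_v = 1.2033 corresponds to the U > 60% branch:
U = 1 − 10^((1.781 − T_v)/0.933)/100 = 0.9584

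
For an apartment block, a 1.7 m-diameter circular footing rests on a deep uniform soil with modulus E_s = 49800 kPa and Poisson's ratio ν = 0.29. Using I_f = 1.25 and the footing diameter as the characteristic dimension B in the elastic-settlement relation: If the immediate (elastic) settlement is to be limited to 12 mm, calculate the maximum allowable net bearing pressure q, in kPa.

q ≈ 307 kPa

S_e = q·B·(1−ν²)/E_s · I_f  ⇒  q = S_e·E_s / (B·(1−ν²)·I_f).
q = 0.012 × 49800 / (1.7 × 0.9159 × 1.25) = 307 kPa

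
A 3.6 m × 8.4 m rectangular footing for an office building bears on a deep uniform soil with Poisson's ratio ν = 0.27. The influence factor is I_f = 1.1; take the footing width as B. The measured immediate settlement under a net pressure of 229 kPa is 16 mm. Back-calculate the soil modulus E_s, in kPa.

S_e = q·B·(1−ν²)/E_s · I_f  ⇒  E_s = q·B·(1−ν²)·I_f / S_e.
E_s = 229 × 3.6 × 0.9271 × 1.1 / 0.016 = 52550 kPa

E_s ≈ 52500 kPa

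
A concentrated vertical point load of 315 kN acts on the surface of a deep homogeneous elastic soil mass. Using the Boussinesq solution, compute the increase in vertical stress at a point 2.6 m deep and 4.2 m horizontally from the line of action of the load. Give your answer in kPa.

Δσ_z ≈ 0.899 kPa

Boussinesq vertical stress below a point load on an elastic half-space:
Δσ_z = 3P/(2πz²) · [1 + (r/z)²]^(−5/2)
r/z = 4.2/2.6 = 1.6154; [1+(r/z)²]^(−5/2) = 0.040401.
Δσ_z = 3×315/(2π×2.6²) × 0.040401 = 22.249 × 0.040401 = 0.8989 kPa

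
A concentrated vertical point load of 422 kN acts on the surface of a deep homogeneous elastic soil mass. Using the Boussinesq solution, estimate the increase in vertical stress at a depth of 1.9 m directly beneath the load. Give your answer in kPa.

Boussinesq vertical stress below a point load on an elastic half-space:
Δσ_z = 3P/(2πz²) · [1 + (r/z)²]^(−5/2)
r/z = 0/1.9 = 0; [1+(r/z)²]^(−5/2) = 1.
Δσ_z = 3×422/(2π×1.9²) × 1 = 55.814 × 1 = 55.81 kPa

Δσ_z ≈ 55.8 kPa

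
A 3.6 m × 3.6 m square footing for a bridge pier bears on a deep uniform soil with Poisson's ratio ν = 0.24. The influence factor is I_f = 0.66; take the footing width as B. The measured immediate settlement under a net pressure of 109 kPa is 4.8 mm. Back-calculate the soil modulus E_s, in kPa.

S_e = q·B·(1−ν²)/E_s · I_f  ⇒  E_s = q·B·(1−ν²)·I_f / S_e.
E_s = 109 × 3.6 × 0.9424 × 0.66 / 0.0048 = 50850 kPa

E_s ≈ 50800 kPa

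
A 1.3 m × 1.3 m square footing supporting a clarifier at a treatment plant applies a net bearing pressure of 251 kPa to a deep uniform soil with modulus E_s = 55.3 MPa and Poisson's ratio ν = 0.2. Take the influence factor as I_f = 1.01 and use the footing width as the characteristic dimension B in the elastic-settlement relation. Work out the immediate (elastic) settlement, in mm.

Immediate (elastic) settlement: S_e = q·B·(1−ν²)/E_s · I_f.
E_s = 55.3 MPa = 55300 kPa.
S_e = 251 × 1.3 × (1 − 0.2²) / 55300 × 1.01
    = 251 × 1.3 × 0.96 / 55300 × 1.01
    = 0.005721 m = 5.721 mm

S_e ≈ 5.72 mm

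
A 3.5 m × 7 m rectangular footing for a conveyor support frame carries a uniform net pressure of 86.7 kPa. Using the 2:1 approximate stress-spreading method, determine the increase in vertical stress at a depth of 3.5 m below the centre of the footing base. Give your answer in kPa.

Δσ_z ≈ 28.9 kPa

By the 2:1 method the load spreads at 1 horizontal : 2 vertical, so at depth z the loaded area has grown by z in each plan dimension:
Δσ = qBL/((B+z)(L+z)) = 86.7×3.5×7/((3.5+3.5)(7+3.5)) = 28.9 kPa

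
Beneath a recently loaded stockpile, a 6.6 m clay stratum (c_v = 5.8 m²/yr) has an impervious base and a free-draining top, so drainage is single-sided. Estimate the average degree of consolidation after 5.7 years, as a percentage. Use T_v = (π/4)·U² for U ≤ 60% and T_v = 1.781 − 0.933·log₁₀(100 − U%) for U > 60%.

Drainage path length: H_d = H = 6.6 m (single drainage).
T_v = c_v·t/H_d² = 5.8×5.7/6.6² = 0.75895.
T_v = 0.75895 corresponds to the U > 60% branch:
U = 1 − 10^((1.781 − T_v)/0.933)/100 = 0.8754

U ≈ 87.5 %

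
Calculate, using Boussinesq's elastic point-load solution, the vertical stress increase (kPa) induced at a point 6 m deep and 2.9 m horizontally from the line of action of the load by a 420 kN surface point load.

Boussinesq vertical stress below a point load on an elastic half-space:
Δσ_z = 3P/(2πz²) · [1 + (r/z)²]^(−5/2)
r/z = 2.9/6 = 0.48333; [1+(r/z)²]^(−5/2) = 0.59164.
Δσ_z = 3×420/(2π×6²) × 0.59164 = 5.5704 × 0.59164 = 3.296 kPa

Δσ_z ≈ 3.3 kPa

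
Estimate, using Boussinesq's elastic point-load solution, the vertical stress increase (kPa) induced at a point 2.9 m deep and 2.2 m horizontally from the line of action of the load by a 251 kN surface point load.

Boussinesq vertical stress below a point load on an elastic half-space:
Δσ_z = 3P/(2πz²) · [1 + (r/z)²]^(−5/2)
r/z = 2.2/2.9 = 0.75862; [1+(r/z)²]^(−5/2) = 0.32096.
Δσ_z = 3×251/(2π×2.9²) × 0.32096 = 14.25 × 0.32096 = 4.574 kPa

Δσ_z ≈ 4.57 kPa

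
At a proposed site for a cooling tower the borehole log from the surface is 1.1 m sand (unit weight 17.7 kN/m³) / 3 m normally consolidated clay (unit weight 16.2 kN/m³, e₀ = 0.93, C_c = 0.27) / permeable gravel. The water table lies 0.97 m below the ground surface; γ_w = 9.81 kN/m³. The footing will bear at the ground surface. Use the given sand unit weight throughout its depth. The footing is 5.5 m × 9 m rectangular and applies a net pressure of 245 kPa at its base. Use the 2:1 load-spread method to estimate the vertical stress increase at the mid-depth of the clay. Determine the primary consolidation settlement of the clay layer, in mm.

S_c ≈ 316 mm

Mid-depth of clay below the ground surface: z = 1.1 + 3/2 = 2.6 m.
Total vertical stress at mid-clay: σ_v = 17.7×1.1 + 16.2×1.5 = 43.77 kPa.
Pore pressure: u = 9.81×(2.6 − 0.97) = 15.99 kPa.
Initial effective stress: σ'_0 = σ_v − u = 43.77 − 15.99 = 27.78 kPa.
Stress increase at mid-clay by the 2:1 spreading method:
Δσ = qBL/((B+z)(L+z)) = 245×5.5×9/((5.5+2.6)(9+2.6)) = 129.07 kPa
Final effective stress: σ'_f = σ'_0 + Δσ = 27.78 + 129.07 = 156.85 kPa.
Normally consolidated clay, so the full stress increment lies on the virgin compression line:
S_c = C_c·H/(1+e₀)·log₁₀(σ'_f/σ'_0) = 0.27×3/(1+0.93)×log₁₀(156.85/27.78)
    = 0.41969 × 0.75175 = 0.3155 m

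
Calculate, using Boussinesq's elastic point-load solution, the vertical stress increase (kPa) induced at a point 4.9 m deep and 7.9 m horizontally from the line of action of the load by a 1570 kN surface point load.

Boussinesq vertical stress below a point load on an elastic half-space:
Δσ_z = 3P/(2πz²) · [1 + (r/z)²]^(−5/2)
r/z = 7.9/4.9 = 1.6122; [1+(r/z)²]^(−5/2) = 0.040686.
Δσ_z = 3×1570/(2π×4.9²) × 0.040686 = 31.221 × 0.040686 = 1.27 kPa

Δσ_z ≈ 1.27 kPa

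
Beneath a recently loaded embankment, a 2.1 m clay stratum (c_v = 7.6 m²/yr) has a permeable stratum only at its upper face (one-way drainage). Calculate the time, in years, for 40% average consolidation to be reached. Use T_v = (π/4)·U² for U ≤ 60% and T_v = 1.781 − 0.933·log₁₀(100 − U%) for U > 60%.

Drainage path length: H_d = H = 2.1 m (single drainage).
U ≤ 60%: T_v = (π/4)·U² = (π/4)×0.4² = 0.12566.
t = T_v·H_d²/c_v = 0.12566×2.1²/7.6 = 0.07292 years.

t ≈ 0.0729 years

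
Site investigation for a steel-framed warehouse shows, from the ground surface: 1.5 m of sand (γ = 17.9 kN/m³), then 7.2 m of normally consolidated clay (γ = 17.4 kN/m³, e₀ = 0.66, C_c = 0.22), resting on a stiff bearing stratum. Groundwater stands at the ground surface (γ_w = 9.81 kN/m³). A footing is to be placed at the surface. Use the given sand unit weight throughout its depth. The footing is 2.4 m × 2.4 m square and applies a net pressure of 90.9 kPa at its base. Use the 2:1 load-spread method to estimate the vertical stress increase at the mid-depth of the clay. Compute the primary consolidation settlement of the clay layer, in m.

S_c ≈ 0.0878 m

Mid-depth of clay below the ground surface: z = 1.5 + 7.2/2 = 5.1 m.
Total vertical stress at mid-clay: σ_v = 17.9×1.5 + 17.4×3.6 = 89.49 kPa.
Pore pressure: u = 9.81×(5.1 − 0) = 50.031 kPa.
Initial effective stress: σ'_0 = σ_v − u = 89.49 − 50.031 = 39.459 kPa.
Stress increase at mid-clay by the 2:1 spreading method:
Δσ = qBL/((B+z)(L+z)) = 90.9×2.4×2.4/((2.4+5.1)(2.4+5.1)) = 9.3082 kPa
Final effective stress: σ'_f = σ'_0 + Δσ = 39.459 + 9.3082 = 48.767 kPa.
Normally consolidated clay, so the full stress increment lies on the virgin compression line:
S_c = C_c·H/(1+e₀)·log₁₀(σ'_f/σ'_0) = 0.22×7.2/(1+0.66)×log₁₀(48.767/39.459)
    = 0.95422 × 0.09198 = 0.08777 m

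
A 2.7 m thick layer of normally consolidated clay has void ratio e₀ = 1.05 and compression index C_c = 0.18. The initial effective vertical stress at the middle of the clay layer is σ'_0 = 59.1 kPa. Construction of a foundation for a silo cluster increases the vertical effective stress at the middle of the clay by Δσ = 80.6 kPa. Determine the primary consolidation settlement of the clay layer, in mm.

S_c ≈ 88.6 mm

Final effective stress: σ'_f = σ'_0 + Δσ = 59.1 + 80.6 = 139.7 kPa.
Normally consolidated clay, so the full stress increment lies on the virgin compression line:
S_c = C_c·H/(1+e₀)·log₁₀(σ'_f/σ'_0) = 0.18×2.7/(1+1.05)×log₁₀(139.7/59.1)
    = 0.23707 × 0.37361 = 0.08857 m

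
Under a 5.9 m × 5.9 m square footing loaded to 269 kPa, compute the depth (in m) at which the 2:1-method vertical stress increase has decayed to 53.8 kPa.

2:1 spreading — at depth z the loaded area has grown by z in each plan dimension:
qB²/(B+z)² = Δσ_z ⇒ z = B(√(q/Δσ_z) − 1) = 5.9×(√(269/53.8) − 1) = 7.293 m

z ≈ 7.29 m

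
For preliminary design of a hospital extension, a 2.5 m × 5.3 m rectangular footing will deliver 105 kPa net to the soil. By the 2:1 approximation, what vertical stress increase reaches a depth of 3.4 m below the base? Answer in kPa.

Δσ_z ≈ 27.1 kPa

By the 2:1 method the load spreads at 1 horizontal : 2 vertical, so at depth z the loaded area has grown by z in each plan dimension:
Δσ = qBL/((B+z)(L+z)) = 105×2.5×5.3/((2.5+3.4)(5.3+3.4)) = 27.104 kPa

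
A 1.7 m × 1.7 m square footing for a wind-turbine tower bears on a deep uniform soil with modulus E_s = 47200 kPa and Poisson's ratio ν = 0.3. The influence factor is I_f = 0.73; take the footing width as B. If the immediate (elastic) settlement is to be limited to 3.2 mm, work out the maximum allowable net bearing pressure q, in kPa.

q ≈ 134 kPa

S_e = q·B·(1−ν²)/E_s · I_f  ⇒  q = S_e·E_s / (B·(1−ν²)·I_f).
q = 0.0032 × 47200 / (1.7 × 0.91 × 0.73) = 133.7 kPa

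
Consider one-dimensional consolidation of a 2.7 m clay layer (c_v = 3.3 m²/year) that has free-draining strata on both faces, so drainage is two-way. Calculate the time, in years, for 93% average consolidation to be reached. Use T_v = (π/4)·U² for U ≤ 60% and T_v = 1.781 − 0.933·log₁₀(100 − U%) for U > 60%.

Drainage path length: H_d = H/2 = 1.35 m (double drainage).
U > 60%: T_v = 1.781 − 0.933·log₁₀(100 − 93) = 0.99252.
t = T_v·H_d²/c_v = 0.99252×1.35²/3.3 = 0.5481 years.

t ≈ 0.548 years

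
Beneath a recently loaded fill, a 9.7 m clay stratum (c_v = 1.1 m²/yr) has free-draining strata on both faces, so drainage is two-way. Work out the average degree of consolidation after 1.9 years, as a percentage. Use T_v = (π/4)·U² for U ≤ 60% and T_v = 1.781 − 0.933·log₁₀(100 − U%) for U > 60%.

U ≈ 33.6 %

Drainage path length: H_d = H/2 = 4.85 m (double drainage).
T_v = c_v·t/H_d² = 1.1×1.9/4.85² = 0.088851.
T_v = 0.088851 corresponds to the U ≤ 60% branch:
U = √(4T_v/π) = 0.3363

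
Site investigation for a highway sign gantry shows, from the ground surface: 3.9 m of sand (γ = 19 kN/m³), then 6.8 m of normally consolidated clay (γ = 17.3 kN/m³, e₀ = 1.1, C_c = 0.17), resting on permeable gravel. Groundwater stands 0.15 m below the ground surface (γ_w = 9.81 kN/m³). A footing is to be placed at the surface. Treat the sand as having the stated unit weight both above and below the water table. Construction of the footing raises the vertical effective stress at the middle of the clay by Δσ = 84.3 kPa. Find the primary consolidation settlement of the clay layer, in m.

Mid-depth of clay below the ground surface: z = 3.9 + 6.8/2 = 7.3 m.
Total vertical stress at mid-clay: σ_v = 19×3.9 + 17.3×3.4 = 132.92 kPa.
Pore pressure: u = 9.81×(7.3 − 0.15) = 70.142 kPa.
Initial effective stress: σ'_0 = σ_v − u = 132.92 − 70.142 = 62.778 kPa.
Final effective stress: σ'_f = σ'_0 + Δσ = 62.778 + 84.3 = 147.08 kPa.
Normally consolidated clay, so the full stress increment lies on the virgin compression line:
S_c = C_c·H/(1+e₀)·log₁₀(σ'_f/σ'_0) = 0.17×6.8/(1+1.1)×log₁₀(147.08/62.778)
    = 0.55048 × 0.36975 = 0.2035 m

S_c ≈ 0.204 m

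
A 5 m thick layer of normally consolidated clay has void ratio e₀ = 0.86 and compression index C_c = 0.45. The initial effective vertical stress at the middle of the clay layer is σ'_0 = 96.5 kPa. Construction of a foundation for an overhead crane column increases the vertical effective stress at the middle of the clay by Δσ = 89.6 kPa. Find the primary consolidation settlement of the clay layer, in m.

S_c ≈ 0.345 m

Final effective stress: σ'_f = σ'_0 + Δσ = 96.5 + 89.6 = 186.1 kPa.
Normally consolidated clay, so the full stress increment lies on the virgin compression line:
S_c = C_c·H/(1+e₀)·log₁₀(σ'_f/σ'_0) = 0.45×5/(1+0.86)×log₁₀(186.1/96.5)
    = 1.2097 × 0.28522 = 0.345 m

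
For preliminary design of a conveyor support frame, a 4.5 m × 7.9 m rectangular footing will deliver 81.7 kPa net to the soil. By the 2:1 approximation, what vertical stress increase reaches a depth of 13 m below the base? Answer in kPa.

Δσ_z ≈ 7.94 kPa

By the 2:1 method the load spreads at 1 horizontal : 2 vertical, so at depth z the loaded area has grown by z in each plan dimension:
Δσ = qBL/((B+z)(L+z)) = 81.7×4.5×7.9/((4.5+13)(7.9+13)) = 7.941 kPa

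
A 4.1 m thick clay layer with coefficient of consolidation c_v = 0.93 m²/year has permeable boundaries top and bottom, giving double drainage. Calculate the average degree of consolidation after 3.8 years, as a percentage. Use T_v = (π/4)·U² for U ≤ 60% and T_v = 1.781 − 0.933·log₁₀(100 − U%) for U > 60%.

U ≈ 89.8 %

Drainage path length: H_d = H/2 = 2.05 m (double drainage).
T_v = c_v·t/H_d² = 0.93×3.8/2.05² = 0.84093.
T_v = 0.84093 corresponds to the U > 60% branch:
U = 1 − 10^((1.781 − T_v)/0.933)/100 = 0.8982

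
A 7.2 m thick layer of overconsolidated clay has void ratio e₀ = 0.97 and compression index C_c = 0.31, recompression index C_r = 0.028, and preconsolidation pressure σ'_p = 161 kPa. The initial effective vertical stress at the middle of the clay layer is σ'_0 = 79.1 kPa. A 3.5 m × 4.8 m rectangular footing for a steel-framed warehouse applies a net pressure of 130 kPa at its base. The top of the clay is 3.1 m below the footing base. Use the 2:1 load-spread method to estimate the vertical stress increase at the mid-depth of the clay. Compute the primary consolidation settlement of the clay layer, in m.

Mid-depth of clay below the footing base: z = 3.1 + 7.2/2 = 6.7 m.
Stress increase at mid-clay by the 2:1 spreading method:
Δσ = qBL/((B+z)(L+z)) = 130×3.5×4.8/((3.5+6.7)(4.8+6.7)) = 18.619 kPa
Final effective stress: σ'_f = 79.1 + 18.619 = 97.719 kPa.
σ'_f = 97.719 ≤ σ'_p = 161 kPa, so the clay remains overconsolidated and only the recompression index applies:
S_c = C_r·H/(1+e₀)·log₁₀(σ'_f/σ'_0) = 0.028×7.2/1.97×log₁₀(97.719/79.1)
    = 0.10233 × 0.091803 = 0.009395 m

S_c ≈ 0.00939 m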